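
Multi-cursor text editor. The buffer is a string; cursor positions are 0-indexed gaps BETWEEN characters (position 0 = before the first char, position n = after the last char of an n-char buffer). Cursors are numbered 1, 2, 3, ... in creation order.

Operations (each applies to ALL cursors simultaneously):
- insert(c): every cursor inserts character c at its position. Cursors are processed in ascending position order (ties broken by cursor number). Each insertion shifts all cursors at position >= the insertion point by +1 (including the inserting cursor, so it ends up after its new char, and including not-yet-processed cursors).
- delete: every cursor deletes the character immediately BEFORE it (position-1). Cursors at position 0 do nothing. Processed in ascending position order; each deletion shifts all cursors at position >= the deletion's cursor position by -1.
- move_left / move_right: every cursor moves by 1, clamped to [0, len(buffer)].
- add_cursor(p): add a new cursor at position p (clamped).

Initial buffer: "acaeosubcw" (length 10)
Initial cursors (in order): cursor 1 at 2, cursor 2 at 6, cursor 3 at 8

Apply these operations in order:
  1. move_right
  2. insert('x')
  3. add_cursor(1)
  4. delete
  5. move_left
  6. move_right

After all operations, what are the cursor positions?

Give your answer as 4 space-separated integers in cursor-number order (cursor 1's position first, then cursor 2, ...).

Answer: 2 6 8 1

Derivation:
After op 1 (move_right): buffer="acaeosubcw" (len 10), cursors c1@3 c2@7 c3@9, authorship ..........
After op 2 (insert('x')): buffer="acaxeosuxbcxw" (len 13), cursors c1@4 c2@9 c3@12, authorship ...1....2..3.
After op 3 (add_cursor(1)): buffer="acaxeosuxbcxw" (len 13), cursors c4@1 c1@4 c2@9 c3@12, authorship ...1....2..3.
After op 4 (delete): buffer="caeosubcw" (len 9), cursors c4@0 c1@2 c2@6 c3@8, authorship .........
After op 5 (move_left): buffer="caeosubcw" (len 9), cursors c4@0 c1@1 c2@5 c3@7, authorship .........
After op 6 (move_right): buffer="caeosubcw" (len 9), cursors c4@1 c1@2 c2@6 c3@8, authorship .........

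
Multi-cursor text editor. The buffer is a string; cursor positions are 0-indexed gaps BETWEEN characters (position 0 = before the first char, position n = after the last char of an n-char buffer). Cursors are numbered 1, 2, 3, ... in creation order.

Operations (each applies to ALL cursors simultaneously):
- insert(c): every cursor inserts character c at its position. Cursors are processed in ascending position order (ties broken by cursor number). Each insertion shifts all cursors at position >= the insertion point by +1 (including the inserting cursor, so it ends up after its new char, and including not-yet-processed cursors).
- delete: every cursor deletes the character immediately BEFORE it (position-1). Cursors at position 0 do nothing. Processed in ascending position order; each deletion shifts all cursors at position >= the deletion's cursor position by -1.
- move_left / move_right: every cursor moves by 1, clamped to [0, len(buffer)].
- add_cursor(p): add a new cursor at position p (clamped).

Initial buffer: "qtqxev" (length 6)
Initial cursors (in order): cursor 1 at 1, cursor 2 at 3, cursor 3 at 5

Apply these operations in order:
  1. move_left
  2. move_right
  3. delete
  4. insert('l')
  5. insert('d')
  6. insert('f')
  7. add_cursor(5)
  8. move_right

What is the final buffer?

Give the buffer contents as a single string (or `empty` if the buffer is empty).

After op 1 (move_left): buffer="qtqxev" (len 6), cursors c1@0 c2@2 c3@4, authorship ......
After op 2 (move_right): buffer="qtqxev" (len 6), cursors c1@1 c2@3 c3@5, authorship ......
After op 3 (delete): buffer="txv" (len 3), cursors c1@0 c2@1 c3@2, authorship ...
After op 4 (insert('l')): buffer="ltlxlv" (len 6), cursors c1@1 c2@3 c3@5, authorship 1.2.3.
After op 5 (insert('d')): buffer="ldtldxldv" (len 9), cursors c1@2 c2@5 c3@8, authorship 11.22.33.
After op 6 (insert('f')): buffer="ldftldfxldfv" (len 12), cursors c1@3 c2@7 c3@11, authorship 111.222.333.
After op 7 (add_cursor(5)): buffer="ldftldfxldfv" (len 12), cursors c1@3 c4@5 c2@7 c3@11, authorship 111.222.333.
After op 8 (move_right): buffer="ldftldfxldfv" (len 12), cursors c1@4 c4@6 c2@8 c3@12, authorship 111.222.333.

Answer: ldftldfxldfv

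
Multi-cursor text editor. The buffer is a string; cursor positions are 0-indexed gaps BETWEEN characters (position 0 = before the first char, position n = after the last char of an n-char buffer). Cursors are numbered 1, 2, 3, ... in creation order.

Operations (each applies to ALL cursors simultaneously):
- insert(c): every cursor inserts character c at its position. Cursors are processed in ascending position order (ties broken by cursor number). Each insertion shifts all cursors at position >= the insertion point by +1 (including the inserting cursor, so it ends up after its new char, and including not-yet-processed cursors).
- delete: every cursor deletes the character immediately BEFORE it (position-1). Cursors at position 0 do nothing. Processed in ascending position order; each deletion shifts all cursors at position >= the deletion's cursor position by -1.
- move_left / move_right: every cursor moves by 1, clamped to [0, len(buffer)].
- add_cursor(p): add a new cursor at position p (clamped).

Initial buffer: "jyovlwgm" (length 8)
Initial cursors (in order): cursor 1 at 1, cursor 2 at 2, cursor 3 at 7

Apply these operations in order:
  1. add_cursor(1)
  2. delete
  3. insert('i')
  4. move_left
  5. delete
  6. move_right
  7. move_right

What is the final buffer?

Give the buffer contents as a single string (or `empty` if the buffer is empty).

After op 1 (add_cursor(1)): buffer="jyovlwgm" (len 8), cursors c1@1 c4@1 c2@2 c3@7, authorship ........
After op 2 (delete): buffer="ovlwm" (len 5), cursors c1@0 c2@0 c4@0 c3@4, authorship .....
After op 3 (insert('i')): buffer="iiiovlwim" (len 9), cursors c1@3 c2@3 c4@3 c3@8, authorship 124....3.
After op 4 (move_left): buffer="iiiovlwim" (len 9), cursors c1@2 c2@2 c4@2 c3@7, authorship 124....3.
After op 5 (delete): buffer="iovlim" (len 6), cursors c1@0 c2@0 c4@0 c3@4, authorship 4...3.
After op 6 (move_right): buffer="iovlim" (len 6), cursors c1@1 c2@1 c4@1 c3@5, authorship 4...3.
After op 7 (move_right): buffer="iovlim" (len 6), cursors c1@2 c2@2 c4@2 c3@6, authorship 4...3.

Answer: iovlim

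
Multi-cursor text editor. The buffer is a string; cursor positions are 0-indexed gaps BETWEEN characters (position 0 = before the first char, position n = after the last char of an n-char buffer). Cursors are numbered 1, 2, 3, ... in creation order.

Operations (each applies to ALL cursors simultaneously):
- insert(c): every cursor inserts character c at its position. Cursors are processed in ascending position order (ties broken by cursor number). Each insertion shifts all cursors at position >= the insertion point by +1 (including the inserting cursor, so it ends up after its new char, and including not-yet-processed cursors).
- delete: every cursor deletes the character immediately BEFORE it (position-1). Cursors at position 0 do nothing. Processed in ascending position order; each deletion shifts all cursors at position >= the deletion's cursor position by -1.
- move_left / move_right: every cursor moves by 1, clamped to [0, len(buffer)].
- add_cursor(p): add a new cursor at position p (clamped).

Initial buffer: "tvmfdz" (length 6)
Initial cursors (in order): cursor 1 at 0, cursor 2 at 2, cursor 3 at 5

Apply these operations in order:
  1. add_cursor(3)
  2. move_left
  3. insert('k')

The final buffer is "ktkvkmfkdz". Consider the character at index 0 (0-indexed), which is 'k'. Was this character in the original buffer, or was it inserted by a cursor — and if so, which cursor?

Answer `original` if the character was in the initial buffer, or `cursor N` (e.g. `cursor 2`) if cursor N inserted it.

Answer: cursor 1

Derivation:
After op 1 (add_cursor(3)): buffer="tvmfdz" (len 6), cursors c1@0 c2@2 c4@3 c3@5, authorship ......
After op 2 (move_left): buffer="tvmfdz" (len 6), cursors c1@0 c2@1 c4@2 c3@4, authorship ......
After op 3 (insert('k')): buffer="ktkvkmfkdz" (len 10), cursors c1@1 c2@3 c4@5 c3@8, authorship 1.2.4..3..
Authorship (.=original, N=cursor N): 1 . 2 . 4 . . 3 . .
Index 0: author = 1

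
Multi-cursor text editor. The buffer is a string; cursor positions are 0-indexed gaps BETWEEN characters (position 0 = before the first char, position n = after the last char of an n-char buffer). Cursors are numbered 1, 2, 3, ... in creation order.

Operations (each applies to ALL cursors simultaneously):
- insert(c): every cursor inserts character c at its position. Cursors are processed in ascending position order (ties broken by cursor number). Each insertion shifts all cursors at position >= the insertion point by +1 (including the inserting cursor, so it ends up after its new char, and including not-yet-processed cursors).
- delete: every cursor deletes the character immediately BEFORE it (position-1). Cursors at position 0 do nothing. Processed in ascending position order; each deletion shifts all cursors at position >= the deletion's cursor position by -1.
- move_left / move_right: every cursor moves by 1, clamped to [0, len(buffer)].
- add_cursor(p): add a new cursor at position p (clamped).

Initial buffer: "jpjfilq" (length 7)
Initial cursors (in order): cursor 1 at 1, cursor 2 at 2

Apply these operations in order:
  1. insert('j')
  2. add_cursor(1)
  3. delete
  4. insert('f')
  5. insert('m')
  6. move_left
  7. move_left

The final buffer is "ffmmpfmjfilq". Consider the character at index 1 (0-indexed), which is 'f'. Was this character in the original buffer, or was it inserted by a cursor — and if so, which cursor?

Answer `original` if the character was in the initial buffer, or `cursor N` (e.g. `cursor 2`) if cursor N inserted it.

Answer: cursor 3

Derivation:
After op 1 (insert('j')): buffer="jjpjjfilq" (len 9), cursors c1@2 c2@4, authorship .1.2.....
After op 2 (add_cursor(1)): buffer="jjpjjfilq" (len 9), cursors c3@1 c1@2 c2@4, authorship .1.2.....
After op 3 (delete): buffer="pjfilq" (len 6), cursors c1@0 c3@0 c2@1, authorship ......
After op 4 (insert('f')): buffer="ffpfjfilq" (len 9), cursors c1@2 c3@2 c2@4, authorship 13.2.....
After op 5 (insert('m')): buffer="ffmmpfmjfilq" (len 12), cursors c1@4 c3@4 c2@7, authorship 1313.22.....
After op 6 (move_left): buffer="ffmmpfmjfilq" (len 12), cursors c1@3 c3@3 c2@6, authorship 1313.22.....
After op 7 (move_left): buffer="ffmmpfmjfilq" (len 12), cursors c1@2 c3@2 c2@5, authorship 1313.22.....
Authorship (.=original, N=cursor N): 1 3 1 3 . 2 2 . . . . .
Index 1: author = 3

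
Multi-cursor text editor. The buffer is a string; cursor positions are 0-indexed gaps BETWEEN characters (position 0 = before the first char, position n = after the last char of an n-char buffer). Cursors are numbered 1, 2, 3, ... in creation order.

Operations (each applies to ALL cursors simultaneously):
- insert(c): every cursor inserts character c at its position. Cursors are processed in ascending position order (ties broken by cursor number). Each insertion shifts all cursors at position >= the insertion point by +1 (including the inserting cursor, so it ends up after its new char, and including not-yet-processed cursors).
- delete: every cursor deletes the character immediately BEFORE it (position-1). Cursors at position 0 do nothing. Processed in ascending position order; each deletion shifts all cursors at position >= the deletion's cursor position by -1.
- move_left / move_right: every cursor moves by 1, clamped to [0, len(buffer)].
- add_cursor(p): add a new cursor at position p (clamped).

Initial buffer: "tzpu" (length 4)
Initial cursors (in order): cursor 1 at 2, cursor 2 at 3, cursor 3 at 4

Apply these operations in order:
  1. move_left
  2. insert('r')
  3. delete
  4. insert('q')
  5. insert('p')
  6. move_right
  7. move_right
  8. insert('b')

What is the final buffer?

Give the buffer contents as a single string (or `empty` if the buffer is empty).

After op 1 (move_left): buffer="tzpu" (len 4), cursors c1@1 c2@2 c3@3, authorship ....
After op 2 (insert('r')): buffer="trzrpru" (len 7), cursors c1@2 c2@4 c3@6, authorship .1.2.3.
After op 3 (delete): buffer="tzpu" (len 4), cursors c1@1 c2@2 c3@3, authorship ....
After op 4 (insert('q')): buffer="tqzqpqu" (len 7), cursors c1@2 c2@4 c3@6, authorship .1.2.3.
After op 5 (insert('p')): buffer="tqpzqppqpu" (len 10), cursors c1@3 c2@6 c3@9, authorship .11.22.33.
After op 6 (move_right): buffer="tqpzqppqpu" (len 10), cursors c1@4 c2@7 c3@10, authorship .11.22.33.
After op 7 (move_right): buffer="tqpzqppqpu" (len 10), cursors c1@5 c2@8 c3@10, authorship .11.22.33.
After op 8 (insert('b')): buffer="tqpzqbppqbpub" (len 13), cursors c1@6 c2@10 c3@13, authorship .11.212.323.3

Answer: tqpzqbppqbpub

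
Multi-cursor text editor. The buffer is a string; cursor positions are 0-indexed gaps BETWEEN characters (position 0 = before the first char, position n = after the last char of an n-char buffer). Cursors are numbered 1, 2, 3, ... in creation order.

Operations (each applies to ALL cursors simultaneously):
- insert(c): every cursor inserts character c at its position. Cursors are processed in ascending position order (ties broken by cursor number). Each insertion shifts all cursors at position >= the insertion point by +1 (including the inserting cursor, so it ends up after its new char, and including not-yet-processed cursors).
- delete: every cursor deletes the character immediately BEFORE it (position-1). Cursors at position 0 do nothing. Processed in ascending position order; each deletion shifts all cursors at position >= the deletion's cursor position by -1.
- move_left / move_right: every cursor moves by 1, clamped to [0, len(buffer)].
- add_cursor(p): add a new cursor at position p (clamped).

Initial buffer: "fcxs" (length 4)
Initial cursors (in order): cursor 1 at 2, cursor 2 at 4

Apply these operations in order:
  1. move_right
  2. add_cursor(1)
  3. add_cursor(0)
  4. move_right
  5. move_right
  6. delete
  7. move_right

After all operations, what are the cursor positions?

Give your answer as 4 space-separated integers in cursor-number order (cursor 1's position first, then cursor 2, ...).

Answer: 0 0 0 0

Derivation:
After op 1 (move_right): buffer="fcxs" (len 4), cursors c1@3 c2@4, authorship ....
After op 2 (add_cursor(1)): buffer="fcxs" (len 4), cursors c3@1 c1@3 c2@4, authorship ....
After op 3 (add_cursor(0)): buffer="fcxs" (len 4), cursors c4@0 c3@1 c1@3 c2@4, authorship ....
After op 4 (move_right): buffer="fcxs" (len 4), cursors c4@1 c3@2 c1@4 c2@4, authorship ....
After op 5 (move_right): buffer="fcxs" (len 4), cursors c4@2 c3@3 c1@4 c2@4, authorship ....
After op 6 (delete): buffer="" (len 0), cursors c1@0 c2@0 c3@0 c4@0, authorship 
After op 7 (move_right): buffer="" (len 0), cursors c1@0 c2@0 c3@0 c4@0, authorship 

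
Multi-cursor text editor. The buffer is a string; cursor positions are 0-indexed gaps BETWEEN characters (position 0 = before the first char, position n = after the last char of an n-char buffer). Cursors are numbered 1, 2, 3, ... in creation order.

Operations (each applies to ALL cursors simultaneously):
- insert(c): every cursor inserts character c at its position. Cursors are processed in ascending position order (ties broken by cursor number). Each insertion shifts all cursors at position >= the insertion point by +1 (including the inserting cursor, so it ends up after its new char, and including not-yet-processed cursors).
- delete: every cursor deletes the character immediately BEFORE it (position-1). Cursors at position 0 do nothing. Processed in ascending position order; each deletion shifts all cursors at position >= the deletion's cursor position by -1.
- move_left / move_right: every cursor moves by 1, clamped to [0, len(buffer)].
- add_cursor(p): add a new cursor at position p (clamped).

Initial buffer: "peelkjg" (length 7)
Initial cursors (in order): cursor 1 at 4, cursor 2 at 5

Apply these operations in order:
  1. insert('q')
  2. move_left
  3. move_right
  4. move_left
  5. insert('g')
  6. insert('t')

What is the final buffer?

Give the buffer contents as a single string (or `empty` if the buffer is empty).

Answer: peelgtqkgtqjg

Derivation:
After op 1 (insert('q')): buffer="peelqkqjg" (len 9), cursors c1@5 c2@7, authorship ....1.2..
After op 2 (move_left): buffer="peelqkqjg" (len 9), cursors c1@4 c2@6, authorship ....1.2..
After op 3 (move_right): buffer="peelqkqjg" (len 9), cursors c1@5 c2@7, authorship ....1.2..
After op 4 (move_left): buffer="peelqkqjg" (len 9), cursors c1@4 c2@6, authorship ....1.2..
After op 5 (insert('g')): buffer="peelgqkgqjg" (len 11), cursors c1@5 c2@8, authorship ....11.22..
After op 6 (insert('t')): buffer="peelgtqkgtqjg" (len 13), cursors c1@6 c2@10, authorship ....111.222..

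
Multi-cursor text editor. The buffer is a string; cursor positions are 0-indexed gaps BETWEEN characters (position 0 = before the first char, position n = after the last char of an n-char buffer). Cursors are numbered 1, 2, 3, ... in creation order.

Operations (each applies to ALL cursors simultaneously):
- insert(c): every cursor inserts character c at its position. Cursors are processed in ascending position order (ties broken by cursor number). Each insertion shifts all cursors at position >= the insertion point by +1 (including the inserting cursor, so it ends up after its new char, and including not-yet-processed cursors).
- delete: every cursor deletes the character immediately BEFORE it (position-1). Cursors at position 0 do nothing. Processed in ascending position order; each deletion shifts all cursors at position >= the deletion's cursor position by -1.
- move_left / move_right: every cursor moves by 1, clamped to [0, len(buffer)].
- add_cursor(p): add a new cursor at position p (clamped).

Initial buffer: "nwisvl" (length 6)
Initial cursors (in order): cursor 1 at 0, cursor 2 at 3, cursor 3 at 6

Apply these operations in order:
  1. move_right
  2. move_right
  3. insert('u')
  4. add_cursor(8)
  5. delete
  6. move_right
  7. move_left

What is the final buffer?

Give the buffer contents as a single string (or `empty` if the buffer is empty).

Answer: nwisv

Derivation:
After op 1 (move_right): buffer="nwisvl" (len 6), cursors c1@1 c2@4 c3@6, authorship ......
After op 2 (move_right): buffer="nwisvl" (len 6), cursors c1@2 c2@5 c3@6, authorship ......
After op 3 (insert('u')): buffer="nwuisvulu" (len 9), cursors c1@3 c2@7 c3@9, authorship ..1...2.3
After op 4 (add_cursor(8)): buffer="nwuisvulu" (len 9), cursors c1@3 c2@7 c4@8 c3@9, authorship ..1...2.3
After op 5 (delete): buffer="nwisv" (len 5), cursors c1@2 c2@5 c3@5 c4@5, authorship .....
After op 6 (move_right): buffer="nwisv" (len 5), cursors c1@3 c2@5 c3@5 c4@5, authorship .....
After op 7 (move_left): buffer="nwisv" (len 5), cursors c1@2 c2@4 c3@4 c4@4, authorship .....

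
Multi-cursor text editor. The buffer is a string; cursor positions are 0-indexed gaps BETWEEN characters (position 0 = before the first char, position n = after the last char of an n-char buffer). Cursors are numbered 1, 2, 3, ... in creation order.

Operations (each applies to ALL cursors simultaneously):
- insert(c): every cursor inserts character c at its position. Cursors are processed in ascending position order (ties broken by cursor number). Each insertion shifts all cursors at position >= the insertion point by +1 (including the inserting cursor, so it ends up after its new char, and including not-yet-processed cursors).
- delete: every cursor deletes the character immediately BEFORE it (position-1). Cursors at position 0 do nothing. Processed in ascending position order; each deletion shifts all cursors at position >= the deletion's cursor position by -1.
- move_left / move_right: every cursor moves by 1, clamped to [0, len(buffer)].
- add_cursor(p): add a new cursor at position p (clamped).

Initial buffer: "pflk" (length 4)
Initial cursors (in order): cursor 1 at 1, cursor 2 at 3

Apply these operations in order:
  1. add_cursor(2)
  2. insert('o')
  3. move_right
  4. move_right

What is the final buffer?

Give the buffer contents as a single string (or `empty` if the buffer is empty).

Answer: pofolok

Derivation:
After op 1 (add_cursor(2)): buffer="pflk" (len 4), cursors c1@1 c3@2 c2@3, authorship ....
After op 2 (insert('o')): buffer="pofolok" (len 7), cursors c1@2 c3@4 c2@6, authorship .1.3.2.
After op 3 (move_right): buffer="pofolok" (len 7), cursors c1@3 c3@5 c2@7, authorship .1.3.2.
After op 4 (move_right): buffer="pofolok" (len 7), cursors c1@4 c3@6 c2@7, authorship .1.3.2.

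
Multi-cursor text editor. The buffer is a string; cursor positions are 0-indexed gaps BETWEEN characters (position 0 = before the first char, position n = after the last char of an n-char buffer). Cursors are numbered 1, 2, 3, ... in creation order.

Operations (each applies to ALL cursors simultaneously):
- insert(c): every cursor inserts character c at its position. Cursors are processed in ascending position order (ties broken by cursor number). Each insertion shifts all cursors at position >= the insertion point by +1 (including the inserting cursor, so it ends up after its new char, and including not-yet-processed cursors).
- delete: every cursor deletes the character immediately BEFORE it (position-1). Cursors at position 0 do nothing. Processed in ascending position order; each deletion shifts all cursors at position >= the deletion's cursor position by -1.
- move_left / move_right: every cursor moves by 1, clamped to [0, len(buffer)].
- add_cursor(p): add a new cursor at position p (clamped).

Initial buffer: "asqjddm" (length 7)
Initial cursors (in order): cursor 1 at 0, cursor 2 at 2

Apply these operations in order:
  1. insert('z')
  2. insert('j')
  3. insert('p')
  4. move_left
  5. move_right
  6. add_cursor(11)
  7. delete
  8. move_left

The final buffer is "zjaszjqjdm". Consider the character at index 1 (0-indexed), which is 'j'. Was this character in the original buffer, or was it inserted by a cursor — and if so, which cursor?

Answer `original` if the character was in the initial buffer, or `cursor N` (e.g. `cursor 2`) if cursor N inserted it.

After op 1 (insert('z')): buffer="zaszqjddm" (len 9), cursors c1@1 c2@4, authorship 1..2.....
After op 2 (insert('j')): buffer="zjaszjqjddm" (len 11), cursors c1@2 c2@6, authorship 11..22.....
After op 3 (insert('p')): buffer="zjpaszjpqjddm" (len 13), cursors c1@3 c2@8, authorship 111..222.....
After op 4 (move_left): buffer="zjpaszjpqjddm" (len 13), cursors c1@2 c2@7, authorship 111..222.....
After op 5 (move_right): buffer="zjpaszjpqjddm" (len 13), cursors c1@3 c2@8, authorship 111..222.....
After op 6 (add_cursor(11)): buffer="zjpaszjpqjddm" (len 13), cursors c1@3 c2@8 c3@11, authorship 111..222.....
After op 7 (delete): buffer="zjaszjqjdm" (len 10), cursors c1@2 c2@6 c3@8, authorship 11..22....
After op 8 (move_left): buffer="zjaszjqjdm" (len 10), cursors c1@1 c2@5 c3@7, authorship 11..22....
Authorship (.=original, N=cursor N): 1 1 . . 2 2 . . . .
Index 1: author = 1

Answer: cursor 1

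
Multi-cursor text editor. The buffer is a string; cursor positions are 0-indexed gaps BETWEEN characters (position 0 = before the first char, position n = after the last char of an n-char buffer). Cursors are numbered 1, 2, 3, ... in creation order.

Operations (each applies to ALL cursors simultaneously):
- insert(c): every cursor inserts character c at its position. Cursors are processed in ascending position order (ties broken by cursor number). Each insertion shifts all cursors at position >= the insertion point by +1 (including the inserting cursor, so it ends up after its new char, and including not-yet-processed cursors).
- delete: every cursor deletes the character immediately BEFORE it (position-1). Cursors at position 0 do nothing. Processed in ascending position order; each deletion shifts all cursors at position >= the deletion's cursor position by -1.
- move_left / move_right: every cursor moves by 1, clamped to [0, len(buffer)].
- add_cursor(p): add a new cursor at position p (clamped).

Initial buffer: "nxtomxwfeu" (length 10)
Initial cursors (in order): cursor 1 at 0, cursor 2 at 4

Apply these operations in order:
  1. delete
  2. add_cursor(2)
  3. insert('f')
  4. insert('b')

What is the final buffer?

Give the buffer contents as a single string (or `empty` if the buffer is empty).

After op 1 (delete): buffer="nxtmxwfeu" (len 9), cursors c1@0 c2@3, authorship .........
After op 2 (add_cursor(2)): buffer="nxtmxwfeu" (len 9), cursors c1@0 c3@2 c2@3, authorship .........
After op 3 (insert('f')): buffer="fnxftfmxwfeu" (len 12), cursors c1@1 c3@4 c2@6, authorship 1..3.2......
After op 4 (insert('b')): buffer="fbnxfbtfbmxwfeu" (len 15), cursors c1@2 c3@6 c2@9, authorship 11..33.22......

Answer: fbnxfbtfbmxwfeu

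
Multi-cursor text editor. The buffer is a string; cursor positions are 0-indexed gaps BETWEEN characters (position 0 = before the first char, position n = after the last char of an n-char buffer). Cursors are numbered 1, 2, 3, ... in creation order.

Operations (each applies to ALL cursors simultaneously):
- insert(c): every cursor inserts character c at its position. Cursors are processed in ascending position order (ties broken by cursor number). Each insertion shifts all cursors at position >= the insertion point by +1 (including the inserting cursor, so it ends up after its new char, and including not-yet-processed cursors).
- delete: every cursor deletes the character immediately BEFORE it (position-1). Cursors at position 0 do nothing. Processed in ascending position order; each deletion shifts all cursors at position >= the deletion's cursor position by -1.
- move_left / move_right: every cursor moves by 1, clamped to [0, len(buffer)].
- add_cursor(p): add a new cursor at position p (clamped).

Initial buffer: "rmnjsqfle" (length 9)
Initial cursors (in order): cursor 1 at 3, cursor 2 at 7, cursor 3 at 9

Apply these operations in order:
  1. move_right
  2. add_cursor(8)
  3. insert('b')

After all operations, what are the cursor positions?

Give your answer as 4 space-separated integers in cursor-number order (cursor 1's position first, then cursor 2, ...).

Answer: 5 11 13 11

Derivation:
After op 1 (move_right): buffer="rmnjsqfle" (len 9), cursors c1@4 c2@8 c3@9, authorship .........
After op 2 (add_cursor(8)): buffer="rmnjsqfle" (len 9), cursors c1@4 c2@8 c4@8 c3@9, authorship .........
After op 3 (insert('b')): buffer="rmnjbsqflbbeb" (len 13), cursors c1@5 c2@11 c4@11 c3@13, authorship ....1....24.3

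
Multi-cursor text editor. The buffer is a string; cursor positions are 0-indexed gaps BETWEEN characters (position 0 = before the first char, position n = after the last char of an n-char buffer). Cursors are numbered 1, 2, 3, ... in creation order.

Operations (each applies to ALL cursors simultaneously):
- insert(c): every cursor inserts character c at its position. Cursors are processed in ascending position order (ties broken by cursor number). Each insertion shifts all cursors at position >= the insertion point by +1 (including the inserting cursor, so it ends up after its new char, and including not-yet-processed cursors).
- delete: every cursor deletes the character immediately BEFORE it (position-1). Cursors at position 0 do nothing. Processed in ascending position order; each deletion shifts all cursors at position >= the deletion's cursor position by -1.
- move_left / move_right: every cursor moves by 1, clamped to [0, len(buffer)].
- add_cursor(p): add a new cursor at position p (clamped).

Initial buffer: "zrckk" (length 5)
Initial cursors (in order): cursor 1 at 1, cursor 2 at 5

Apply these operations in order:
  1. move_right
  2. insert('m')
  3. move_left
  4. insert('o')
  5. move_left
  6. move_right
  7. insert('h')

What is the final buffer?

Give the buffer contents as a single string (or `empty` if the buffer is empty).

Answer: zrohmckkohm

Derivation:
After op 1 (move_right): buffer="zrckk" (len 5), cursors c1@2 c2@5, authorship .....
After op 2 (insert('m')): buffer="zrmckkm" (len 7), cursors c1@3 c2@7, authorship ..1...2
After op 3 (move_left): buffer="zrmckkm" (len 7), cursors c1@2 c2@6, authorship ..1...2
After op 4 (insert('o')): buffer="zromckkom" (len 9), cursors c1@3 c2@8, authorship ..11...22
After op 5 (move_left): buffer="zromckkom" (len 9), cursors c1@2 c2@7, authorship ..11...22
After op 6 (move_right): buffer="zromckkom" (len 9), cursors c1@3 c2@8, authorship ..11...22
After op 7 (insert('h')): buffer="zrohmckkohm" (len 11), cursors c1@4 c2@10, authorship ..111...222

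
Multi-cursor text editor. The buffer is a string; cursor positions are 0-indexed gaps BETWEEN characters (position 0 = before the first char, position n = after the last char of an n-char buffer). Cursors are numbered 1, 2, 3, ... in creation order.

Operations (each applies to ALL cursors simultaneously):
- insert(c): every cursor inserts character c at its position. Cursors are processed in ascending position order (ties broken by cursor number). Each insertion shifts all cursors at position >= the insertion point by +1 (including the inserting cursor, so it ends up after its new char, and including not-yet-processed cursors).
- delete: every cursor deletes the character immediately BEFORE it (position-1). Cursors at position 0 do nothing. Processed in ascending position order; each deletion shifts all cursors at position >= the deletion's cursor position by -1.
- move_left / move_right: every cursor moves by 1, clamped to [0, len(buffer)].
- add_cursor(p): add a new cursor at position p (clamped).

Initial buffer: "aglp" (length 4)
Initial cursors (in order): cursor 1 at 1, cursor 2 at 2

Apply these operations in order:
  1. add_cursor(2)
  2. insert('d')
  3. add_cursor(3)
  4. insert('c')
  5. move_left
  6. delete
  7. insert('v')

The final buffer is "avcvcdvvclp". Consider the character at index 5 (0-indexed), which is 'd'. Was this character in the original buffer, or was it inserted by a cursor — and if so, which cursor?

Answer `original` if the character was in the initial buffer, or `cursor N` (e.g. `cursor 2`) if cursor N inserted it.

After op 1 (add_cursor(2)): buffer="aglp" (len 4), cursors c1@1 c2@2 c3@2, authorship ....
After op 2 (insert('d')): buffer="adgddlp" (len 7), cursors c1@2 c2@5 c3@5, authorship .1.23..
After op 3 (add_cursor(3)): buffer="adgddlp" (len 7), cursors c1@2 c4@3 c2@5 c3@5, authorship .1.23..
After op 4 (insert('c')): buffer="adcgcddcclp" (len 11), cursors c1@3 c4@5 c2@9 c3@9, authorship .11.42323..
After op 5 (move_left): buffer="adcgcddcclp" (len 11), cursors c1@2 c4@4 c2@8 c3@8, authorship .11.42323..
After op 6 (delete): buffer="accdclp" (len 7), cursors c1@1 c4@2 c2@4 c3@4, authorship .1423..
After op 7 (insert('v')): buffer="avcvcdvvclp" (len 11), cursors c1@2 c4@4 c2@8 c3@8, authorship .11442233..
Authorship (.=original, N=cursor N): . 1 1 4 4 2 2 3 3 . .
Index 5: author = 2

Answer: cursor 2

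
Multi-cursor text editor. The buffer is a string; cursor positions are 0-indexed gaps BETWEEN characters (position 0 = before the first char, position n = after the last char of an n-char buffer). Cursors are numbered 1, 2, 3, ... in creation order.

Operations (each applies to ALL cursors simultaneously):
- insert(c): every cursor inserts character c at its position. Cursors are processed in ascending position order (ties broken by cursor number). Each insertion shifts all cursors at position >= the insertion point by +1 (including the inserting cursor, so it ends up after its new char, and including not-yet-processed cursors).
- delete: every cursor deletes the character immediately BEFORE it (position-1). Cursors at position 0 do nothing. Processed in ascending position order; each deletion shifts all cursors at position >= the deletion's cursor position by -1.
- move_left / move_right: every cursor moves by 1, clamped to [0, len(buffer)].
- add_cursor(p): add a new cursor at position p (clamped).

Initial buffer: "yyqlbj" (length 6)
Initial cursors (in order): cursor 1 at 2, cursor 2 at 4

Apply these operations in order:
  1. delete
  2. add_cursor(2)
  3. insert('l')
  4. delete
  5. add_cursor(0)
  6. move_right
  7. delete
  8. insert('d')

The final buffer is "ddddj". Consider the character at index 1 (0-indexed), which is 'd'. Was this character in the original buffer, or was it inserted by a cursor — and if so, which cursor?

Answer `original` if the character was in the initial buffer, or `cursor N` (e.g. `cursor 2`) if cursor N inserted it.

After op 1 (delete): buffer="yqbj" (len 4), cursors c1@1 c2@2, authorship ....
After op 2 (add_cursor(2)): buffer="yqbj" (len 4), cursors c1@1 c2@2 c3@2, authorship ....
After op 3 (insert('l')): buffer="ylqllbj" (len 7), cursors c1@2 c2@5 c3@5, authorship .1.23..
After op 4 (delete): buffer="yqbj" (len 4), cursors c1@1 c2@2 c3@2, authorship ....
After op 5 (add_cursor(0)): buffer="yqbj" (len 4), cursors c4@0 c1@1 c2@2 c3@2, authorship ....
After op 6 (move_right): buffer="yqbj" (len 4), cursors c4@1 c1@2 c2@3 c3@3, authorship ....
After op 7 (delete): buffer="j" (len 1), cursors c1@0 c2@0 c3@0 c4@0, authorship .
After op 8 (insert('d')): buffer="ddddj" (len 5), cursors c1@4 c2@4 c3@4 c4@4, authorship 1234.
Authorship (.=original, N=cursor N): 1 2 3 4 .
Index 1: author = 2

Answer: cursor 2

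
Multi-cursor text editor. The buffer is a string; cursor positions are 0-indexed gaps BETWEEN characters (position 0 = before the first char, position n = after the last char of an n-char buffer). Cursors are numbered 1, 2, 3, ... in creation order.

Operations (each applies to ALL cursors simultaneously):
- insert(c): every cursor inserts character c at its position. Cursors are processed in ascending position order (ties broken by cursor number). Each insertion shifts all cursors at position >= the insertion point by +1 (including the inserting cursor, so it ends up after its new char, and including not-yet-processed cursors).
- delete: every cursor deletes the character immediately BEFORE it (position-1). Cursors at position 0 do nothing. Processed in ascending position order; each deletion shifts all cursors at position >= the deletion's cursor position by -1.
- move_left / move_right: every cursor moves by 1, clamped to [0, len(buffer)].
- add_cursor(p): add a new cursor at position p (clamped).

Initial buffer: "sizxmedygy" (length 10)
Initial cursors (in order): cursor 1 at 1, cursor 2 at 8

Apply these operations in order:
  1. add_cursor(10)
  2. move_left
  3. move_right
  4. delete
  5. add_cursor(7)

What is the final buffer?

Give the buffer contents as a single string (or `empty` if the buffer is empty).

Answer: izxmedg

Derivation:
After op 1 (add_cursor(10)): buffer="sizxmedygy" (len 10), cursors c1@1 c2@8 c3@10, authorship ..........
After op 2 (move_left): buffer="sizxmedygy" (len 10), cursors c1@0 c2@7 c3@9, authorship ..........
After op 3 (move_right): buffer="sizxmedygy" (len 10), cursors c1@1 c2@8 c3@10, authorship ..........
After op 4 (delete): buffer="izxmedg" (len 7), cursors c1@0 c2@6 c3@7, authorship .......
After op 5 (add_cursor(7)): buffer="izxmedg" (len 7), cursors c1@0 c2@6 c3@7 c4@7, authorship .......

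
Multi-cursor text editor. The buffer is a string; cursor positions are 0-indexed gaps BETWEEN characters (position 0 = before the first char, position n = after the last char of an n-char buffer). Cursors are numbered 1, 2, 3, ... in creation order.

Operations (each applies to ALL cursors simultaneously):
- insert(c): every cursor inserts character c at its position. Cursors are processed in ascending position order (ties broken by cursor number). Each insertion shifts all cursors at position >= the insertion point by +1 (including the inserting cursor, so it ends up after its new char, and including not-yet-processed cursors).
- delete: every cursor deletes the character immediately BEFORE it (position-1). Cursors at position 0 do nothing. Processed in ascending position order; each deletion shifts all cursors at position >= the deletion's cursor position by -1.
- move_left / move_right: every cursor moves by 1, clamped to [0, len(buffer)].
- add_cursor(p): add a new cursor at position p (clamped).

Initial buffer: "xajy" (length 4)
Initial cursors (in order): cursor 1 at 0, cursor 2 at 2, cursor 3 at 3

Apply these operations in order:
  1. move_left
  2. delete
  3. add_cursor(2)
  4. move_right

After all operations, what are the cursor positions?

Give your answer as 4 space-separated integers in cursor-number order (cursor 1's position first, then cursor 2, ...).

After op 1 (move_left): buffer="xajy" (len 4), cursors c1@0 c2@1 c3@2, authorship ....
After op 2 (delete): buffer="jy" (len 2), cursors c1@0 c2@0 c3@0, authorship ..
After op 3 (add_cursor(2)): buffer="jy" (len 2), cursors c1@0 c2@0 c3@0 c4@2, authorship ..
After op 4 (move_right): buffer="jy" (len 2), cursors c1@1 c2@1 c3@1 c4@2, authorship ..

Answer: 1 1 1 2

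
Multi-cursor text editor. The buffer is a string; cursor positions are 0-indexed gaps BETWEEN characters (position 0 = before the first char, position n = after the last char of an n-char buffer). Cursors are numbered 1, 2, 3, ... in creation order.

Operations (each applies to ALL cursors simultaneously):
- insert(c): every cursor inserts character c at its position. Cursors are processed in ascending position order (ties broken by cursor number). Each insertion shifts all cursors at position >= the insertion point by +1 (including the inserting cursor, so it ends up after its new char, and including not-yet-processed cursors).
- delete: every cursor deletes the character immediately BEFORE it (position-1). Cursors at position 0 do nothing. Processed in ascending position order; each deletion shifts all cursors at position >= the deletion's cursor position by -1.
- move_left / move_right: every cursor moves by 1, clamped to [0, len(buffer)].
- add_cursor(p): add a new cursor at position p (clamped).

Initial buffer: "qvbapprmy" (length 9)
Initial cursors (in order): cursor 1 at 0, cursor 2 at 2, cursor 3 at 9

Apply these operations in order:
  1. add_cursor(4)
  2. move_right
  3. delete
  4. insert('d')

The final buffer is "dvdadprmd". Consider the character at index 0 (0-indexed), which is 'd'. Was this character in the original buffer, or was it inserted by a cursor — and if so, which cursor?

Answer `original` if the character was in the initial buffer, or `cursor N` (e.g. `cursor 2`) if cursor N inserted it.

After op 1 (add_cursor(4)): buffer="qvbapprmy" (len 9), cursors c1@0 c2@2 c4@4 c3@9, authorship .........
After op 2 (move_right): buffer="qvbapprmy" (len 9), cursors c1@1 c2@3 c4@5 c3@9, authorship .........
After op 3 (delete): buffer="vaprm" (len 5), cursors c1@0 c2@1 c4@2 c3@5, authorship .....
After op 4 (insert('d')): buffer="dvdadprmd" (len 9), cursors c1@1 c2@3 c4@5 c3@9, authorship 1.2.4...3
Authorship (.=original, N=cursor N): 1 . 2 . 4 . . . 3
Index 0: author = 1

Answer: cursor 1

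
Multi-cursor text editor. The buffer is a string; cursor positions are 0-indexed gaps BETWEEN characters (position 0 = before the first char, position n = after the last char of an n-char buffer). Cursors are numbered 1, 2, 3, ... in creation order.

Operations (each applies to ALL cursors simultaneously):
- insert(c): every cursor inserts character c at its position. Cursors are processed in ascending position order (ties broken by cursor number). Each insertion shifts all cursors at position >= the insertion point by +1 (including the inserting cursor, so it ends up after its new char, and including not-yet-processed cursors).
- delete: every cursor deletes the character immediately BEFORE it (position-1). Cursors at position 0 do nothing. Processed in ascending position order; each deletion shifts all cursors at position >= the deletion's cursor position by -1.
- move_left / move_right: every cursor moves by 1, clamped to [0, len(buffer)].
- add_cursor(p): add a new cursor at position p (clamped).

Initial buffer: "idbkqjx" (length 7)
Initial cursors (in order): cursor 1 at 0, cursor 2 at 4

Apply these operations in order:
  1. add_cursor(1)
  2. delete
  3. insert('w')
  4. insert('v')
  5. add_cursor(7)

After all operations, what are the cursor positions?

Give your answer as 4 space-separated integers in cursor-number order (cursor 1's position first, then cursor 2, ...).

Answer: 4 8 4 7

Derivation:
After op 1 (add_cursor(1)): buffer="idbkqjx" (len 7), cursors c1@0 c3@1 c2@4, authorship .......
After op 2 (delete): buffer="dbqjx" (len 5), cursors c1@0 c3@0 c2@2, authorship .....
After op 3 (insert('w')): buffer="wwdbwqjx" (len 8), cursors c1@2 c3@2 c2@5, authorship 13..2...
After op 4 (insert('v')): buffer="wwvvdbwvqjx" (len 11), cursors c1@4 c3@4 c2@8, authorship 1313..22...
After op 5 (add_cursor(7)): buffer="wwvvdbwvqjx" (len 11), cursors c1@4 c3@4 c4@7 c2@8, authorship 1313..22...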